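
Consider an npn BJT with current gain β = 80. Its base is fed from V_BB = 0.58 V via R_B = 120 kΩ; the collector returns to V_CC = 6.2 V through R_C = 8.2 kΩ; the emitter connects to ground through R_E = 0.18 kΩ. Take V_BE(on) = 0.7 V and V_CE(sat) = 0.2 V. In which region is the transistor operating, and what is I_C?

V_BB = 0.58 V ≤ V_BE(on) = 0.7 V, so the base-emitter junction is not forward biased.
The transistor is in cutoff: I_B = I_C = 0.

cutoff; I_C ≈ 0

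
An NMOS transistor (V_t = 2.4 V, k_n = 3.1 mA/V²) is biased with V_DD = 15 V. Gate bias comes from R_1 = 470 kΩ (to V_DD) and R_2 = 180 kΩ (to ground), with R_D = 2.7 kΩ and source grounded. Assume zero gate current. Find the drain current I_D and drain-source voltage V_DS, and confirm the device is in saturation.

V_G = V_DD·R_2/(R_1+R_2) = 15×180/650 = 4.15 V. With the source grounded, V_GS = V_G = 4.15 V.
Assume saturation: I_D = (k_n/2)(V_GS − V_t)² = (3.1/2)×(4.15 − 2.4)² = 1.55×1.75² = 4.77 mA.
V_DS = V_DD − I_D·R_D = 15 − 4.77×2.7 = 2.13 V.
Saturation requires V_DS ≥ V_GS − V_t = 1.75 V; 2.13 ≥ 1.75 ✓.

I_D ≈ 4.8 mA, V_DS ≈ 2.1 V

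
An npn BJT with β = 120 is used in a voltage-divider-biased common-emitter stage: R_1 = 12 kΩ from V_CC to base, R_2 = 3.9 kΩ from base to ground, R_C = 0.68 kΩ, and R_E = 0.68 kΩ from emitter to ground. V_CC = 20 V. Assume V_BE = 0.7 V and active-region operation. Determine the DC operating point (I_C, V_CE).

I_C ≈ 5.9 mA, V_CE ≈ 12 V

Thevenize the base divider: V_Th = V_CC·R_2/(R_1+R_2) = 20×3.9/15.9 = 4.91 V, R_Th = R_1‖R_2 = 2.94 kΩ.
Base-emitter loop: V_Th = I_B·R_Th + V_BE + (β+1)I_B·R_E, so I_B = (4.91 − 0.7) / (2.94 + 121×0.68) = 0.0493 mA.
I_C = β·I_B = 120×0.0493 = 5.92 mA, and I_E = (β+1)I_B = 5.97 mA.
V_CE = V_CC − I_C·R_C − I_E·R_E = 20 − 5.92×0.68 − 5.97×0.68 = 11.9 V.
V_CE = 11.9 V > 0.2 V confirms active-region operation.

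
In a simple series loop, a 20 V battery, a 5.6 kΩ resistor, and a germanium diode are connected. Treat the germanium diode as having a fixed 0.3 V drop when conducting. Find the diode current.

KVL around the loop: 20 = V_D + I·R = 0.3 + I × 5.6 kΩ.
So I = (20 − 0.3) / 5.6 kΩ = 19.7 / 5.6 = 3.52 mA.

I ≈ 3.5 mA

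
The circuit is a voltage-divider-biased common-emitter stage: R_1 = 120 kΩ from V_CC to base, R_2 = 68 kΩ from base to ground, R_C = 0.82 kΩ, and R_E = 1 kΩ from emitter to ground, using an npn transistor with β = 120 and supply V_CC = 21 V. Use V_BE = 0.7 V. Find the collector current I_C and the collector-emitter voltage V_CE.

I_C ≈ 5 mA, V_CE ≈ 12 V

Thevenize the base divider: V_Th = V_CC·R_2/(R_1+R_2) = 21×68/188 = 7.6 V, R_Th = R_1‖R_2 = 43.4 kΩ.
Base-emitter loop: V_Th = I_B·R_Th + V_BE + (β+1)I_B·R_E, so I_B = (7.6 − 0.7) / (43.4 + 121×1) = 0.0419 mA.
I_C = β·I_B = 120×0.0419 = 5.03 mA, and I_E = (β+1)I_B = 5.08 mA.
V_CE = V_CC − I_C·R_C − I_E·R_E = 21 − 5.03×0.82 − 5.08×1 = 11.8 V.
V_CE = 11.8 V > 0.2 V confirms active-region operation.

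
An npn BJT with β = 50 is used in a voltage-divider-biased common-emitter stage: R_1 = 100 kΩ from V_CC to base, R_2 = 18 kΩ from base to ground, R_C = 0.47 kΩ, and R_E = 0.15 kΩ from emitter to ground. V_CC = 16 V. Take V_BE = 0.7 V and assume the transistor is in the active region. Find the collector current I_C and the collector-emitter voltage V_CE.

I_C ≈ 3.8 mA, V_CE ≈ 14 V

Thevenize the base divider: V_Th = V_CC·R_2/(R_1+R_2) = 16×18/118 = 2.44 V, R_Th = R_1‖R_2 = 15.3 kΩ.
Base-emitter loop: V_Th = I_B·R_Th + V_BE + (β+1)I_B·R_E, so I_B = (2.44 − 0.7) / (15.3 + 51×0.15) = 0.076 mA.
I_C = β·I_B = 50×0.076 = 3.8 mA, and I_E = (β+1)I_B = 3.88 mA.
V_CE = V_CC − I_C·R_C − I_E·R_E = 16 − 3.8×0.47 − 3.88×0.15 = 13.6 V.
V_CE = 13.6 V > 0.2 V confirms active-region operation.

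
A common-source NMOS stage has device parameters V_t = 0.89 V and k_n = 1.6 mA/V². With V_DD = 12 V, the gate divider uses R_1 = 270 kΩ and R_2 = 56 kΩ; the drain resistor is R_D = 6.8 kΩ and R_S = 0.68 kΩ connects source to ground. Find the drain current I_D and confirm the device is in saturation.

I_D ≈ 0.53 mA

V_G = V_DD·R_2/(R_1+R_2) = 12×56/326 = 2.06 V.
Assume saturation: I_D = (k_n/2)(V_GS − V_t)² with V_GS = V_G − I_D·R_S = 2.06 − 0.68·I_D.
Substituting gives 0.37·I_D² − 2.27·I_D + 1.1 = 0, with roots I_D = 0.528 or 5.62 mA.
The root I_D = 5.62 mA gives V_GS = -1.76 V ≤ V_t, so take I_D = 0.528 mA.
Then V_GS = 1.7 V and V_DS = V_DD − I_D(R_D+R_S) = 12 − 0.528×7.48 = 8.05 V.
Saturation requires V_DS ≥ V_GS − V_t = 0.812 V; 8.05 ≥ 0.812 ✓.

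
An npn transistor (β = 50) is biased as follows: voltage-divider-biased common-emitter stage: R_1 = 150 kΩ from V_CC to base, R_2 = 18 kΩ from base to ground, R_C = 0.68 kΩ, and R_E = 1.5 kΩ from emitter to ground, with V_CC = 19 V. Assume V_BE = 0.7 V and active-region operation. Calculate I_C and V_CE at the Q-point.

Thevenize the base divider: V_Th = V_CC·R_2/(R_1+R_2) = 19×18/168 = 2.04 V, R_Th = R_1‖R_2 = 16.1 kΩ.
Base-emitter loop: V_Th = I_B·R_Th + V_BE + (β+1)I_B·R_E, so I_B = (2.04 − 0.7) / (16.1 + 51×1.5) = 0.0144 mA.
I_C = β·I_B = 50×0.0144 = 0.721 mA, and I_E = (β+1)I_B = 0.736 mA.
V_CE = V_CC − I_C·R_C − I_E·R_E = 19 − 0.721×0.68 − 0.736×1.5 = 17.4 V.
V_CE = 17.4 V > 0.2 V confirms active-region operation.

I_C ≈ 0.72 mA, V_CE ≈ 17 V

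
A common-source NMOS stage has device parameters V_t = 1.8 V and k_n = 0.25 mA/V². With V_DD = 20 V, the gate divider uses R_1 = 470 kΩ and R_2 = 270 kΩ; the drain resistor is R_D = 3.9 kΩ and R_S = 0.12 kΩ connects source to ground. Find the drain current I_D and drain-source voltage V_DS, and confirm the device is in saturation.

I_D ≈ 3.3 mA, V_DS ≈ 6.9 V

V_G = V_DD·R_2/(R_1+R_2) = 20×270/740 = 7.3 V.
Assume saturation: I_D = (k_n/2)(V_GS − V_t)² with V_GS = V_G − I_D·R_S = 7.3 − 0.12·I_D.
Substituting gives 0.0018·I_D² − 1.16·I_D + 3.78 = 0, with roots I_D = 3.26 or 644 mA.
The root I_D = 644 mA gives V_GS = -70 V ≤ V_t, so take I_D = 3.26 mA.
Then V_GS = 6.91 V and V_DS = V_DD − I_D(R_D+R_S) = 20 − 3.26×4.02 = 6.9 V.
Saturation requires V_DS ≥ V_GS − V_t = 5.11 V; 6.9 ≥ 5.11 ✓.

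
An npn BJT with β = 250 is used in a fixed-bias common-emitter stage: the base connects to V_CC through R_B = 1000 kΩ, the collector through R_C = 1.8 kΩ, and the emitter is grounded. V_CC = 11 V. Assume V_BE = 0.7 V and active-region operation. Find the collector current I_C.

I_C ≈ 2.6 mA

Base loop: V_CC = I_B·R_B + V_BE, so I_B = (11 − 0.7)/1000 kΩ = 0.0103 mA.
In the active region I_C = β·I_B = 250 × 0.0103 = 2.58 mA.
Collector loop: V_CE = V_CC − I_C·R_C = 11 − 2.58×1.8 = 6.36 V.
Since V_CE = 6.36 V > V_CE(sat) ≈ 0.2 V, the transistor is in the active region as assumed.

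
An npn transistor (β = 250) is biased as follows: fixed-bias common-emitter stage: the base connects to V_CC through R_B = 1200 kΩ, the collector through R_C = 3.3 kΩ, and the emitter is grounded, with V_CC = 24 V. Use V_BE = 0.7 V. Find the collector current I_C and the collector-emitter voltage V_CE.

I_C ≈ 4.9 mA, V_CE ≈ 8 V

Base loop: V_CC = I_B·R_B + V_BE, so I_B = (24 − 0.7)/1200 kΩ = 0.0194 mA.
In the active region I_C = β·I_B = 250 × 0.0194 = 4.85 mA.
Collector loop: V_CE = V_CC − I_C·R_C = 24 − 4.85×3.3 = 7.98 V.
Since V_CE = 7.98 V > V_CE(sat) ≈ 0.2 V, the transistor is in the active region as assumed.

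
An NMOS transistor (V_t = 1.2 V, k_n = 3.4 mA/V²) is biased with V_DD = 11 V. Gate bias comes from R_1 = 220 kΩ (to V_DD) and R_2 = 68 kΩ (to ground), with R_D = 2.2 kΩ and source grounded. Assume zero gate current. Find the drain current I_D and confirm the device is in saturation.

V_G = V_DD·R_2/(R_1+R_2) = 11×68/288 = 2.6 V. With the source grounded, V_GS = V_G = 2.6 V.
Assume saturation: I_D = (k_n/2)(V_GS − V_t)² = (3.4/2)×(2.6 − 1.2)² = 1.7×1.4² = 3.32 mA.
V_DS = V_DD − I_D·R_D = 11 − 3.32×2.2 = 3.7 V.
Saturation requires V_DS ≥ V_GS − V_t = 1.4 V; 3.7 ≥ 1.4 ✓.

I_D ≈ 3.3 mA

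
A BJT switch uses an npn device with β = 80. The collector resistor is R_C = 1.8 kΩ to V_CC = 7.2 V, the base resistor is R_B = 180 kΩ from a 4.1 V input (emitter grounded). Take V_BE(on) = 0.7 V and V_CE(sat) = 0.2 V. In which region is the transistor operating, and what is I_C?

Assume active. Base-emitter loop: I_B = (V_BB − V_BE)/R_B = (4.1 − 0.7)/180 = 0.0189 mA.
I_C = β·I_B = 80×0.0189 = 1.51 mA.
V_CE = V_CC − I_C·R_C = 7.2 − 1.51×1.8 = 4.48 V > V_CE(sat), so the active-region assumption holds.

active; I_C ≈ 1.5 mA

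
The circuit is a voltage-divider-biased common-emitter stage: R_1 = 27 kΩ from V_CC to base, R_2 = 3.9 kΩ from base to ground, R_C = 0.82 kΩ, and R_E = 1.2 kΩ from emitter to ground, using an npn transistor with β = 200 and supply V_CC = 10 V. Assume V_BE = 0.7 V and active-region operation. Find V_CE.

Thevenize the base divider: V_Th = V_CC·R_2/(R_1+R_2) = 10×3.9/30.9 = 1.26 V, R_Th = R_1‖R_2 = 3.41 kΩ.
Base-emitter loop: V_Th = I_B·R_Th + V_BE + (β+1)I_B·R_E, so I_B = (1.26 − 0.7) / (3.41 + 201×1.2) = 0.0023 mA.
I_C = β·I_B = 200×0.0023 = 0.46 mA, and I_E = (β+1)I_B = 0.462 mA.
V_CE = V_CC − I_C·R_C − I_E·R_E = 10 − 0.46×0.82 − 0.462×1.2 = 9.07 V.
V_CE = 9.07 V > 0.2 V confirms active-region operation.

V_CE ≈ 9.1 V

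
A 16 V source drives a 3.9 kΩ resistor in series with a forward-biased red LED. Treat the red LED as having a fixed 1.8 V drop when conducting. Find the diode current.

I ≈ 3.6 mA

KVL around the loop: 16 = V_D + I·R = 1.8 + I × 3.9 kΩ.
So I = (16 − 1.8) / 3.9 kΩ = 14.2 / 3.9 = 3.64 mA.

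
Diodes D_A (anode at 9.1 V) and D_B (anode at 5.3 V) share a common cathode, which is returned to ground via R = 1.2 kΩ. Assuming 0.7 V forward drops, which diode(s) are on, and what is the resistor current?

Only D_A conducts; I_R ≈ 7 mA

Assume both conduct. Then node N would need to be at both 9.1−0.7 = 8.4 V and 5.3−0.7 = 4.6 V, which is impossible.
Assume only D_A conducts: V_N = 9.1 − 0.7 = 8.4 V, so I_R = 8.4/1.2 = 7 mA.
Check D_B: its anode-to-cathode voltage is 5.3 − 8.4 = -3.1 V < 0.7 V, so it is off. The assumption is consistent.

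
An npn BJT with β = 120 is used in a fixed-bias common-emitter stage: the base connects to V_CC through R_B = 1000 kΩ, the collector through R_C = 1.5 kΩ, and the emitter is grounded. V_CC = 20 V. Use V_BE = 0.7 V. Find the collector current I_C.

Base loop: V_CC = I_B·R_B + V_BE, so I_B = (20 − 0.7)/1000 kΩ = 0.0193 mA.
In the active region I_C = β·I_B = 120 × 0.0193 = 2.32 mA.
Collector loop: V_CE = V_CC − I_C·R_C = 20 − 2.32×1.5 = 16.5 V.
Since V_CE = 16.5 V > V_CE(sat) ≈ 0.2 V, the transistor is in the active region as assumed.

I_C ≈ 2.3 mA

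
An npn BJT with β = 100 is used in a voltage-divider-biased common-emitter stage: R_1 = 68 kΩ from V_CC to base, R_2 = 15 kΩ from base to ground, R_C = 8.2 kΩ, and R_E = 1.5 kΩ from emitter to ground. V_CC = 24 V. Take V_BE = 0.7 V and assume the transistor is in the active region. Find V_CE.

Thevenize the base divider: V_Th = V_CC·R_2/(R_1+R_2) = 24×15/83 = 4.34 V, R_Th = R_1‖R_2 = 12.3 kΩ.
Base-emitter loop: V_Th = I_B·R_Th + V_BE + (β+1)I_B·R_E, so I_B = (4.34 − 0.7) / (12.3 + 101×1.5) = 0.0222 mA.
I_C = β·I_B = 100×0.0222 = 2.22 mA, and I_E = (β+1)I_B = 2.24 mA.
V_CE = V_CC − I_C·R_C − I_E·R_E = 24 − 2.22×8.2 − 2.24×1.5 = 2.43 V.
V_CE = 2.43 V > 0.2 V confirms active-region operation.

V_CE ≈ 2.4 V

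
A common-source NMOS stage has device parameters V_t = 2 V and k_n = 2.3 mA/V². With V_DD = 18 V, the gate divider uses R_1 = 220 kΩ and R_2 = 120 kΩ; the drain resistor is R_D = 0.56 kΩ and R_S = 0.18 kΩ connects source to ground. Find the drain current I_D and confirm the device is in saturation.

V_G = V_DD·R_2/(R_1+R_2) = 18×120/340 = 6.35 V.
Assume saturation: I_D = (k_n/2)(V_GS − V_t)² with V_GS = V_G − I_D·R_S = 6.35 − 0.18·I_D.
Substituting gives 0.0373·I_D² − 2.8·I_D + 21.8 = 0, with roots I_D = 8.81 or 66.4 mA.
The root I_D = 66.4 mA gives V_GS = -5.6 V ≤ V_t, so take I_D = 8.81 mA.
Then V_GS = 4.77 V and V_DS = V_DD − I_D(R_D+R_S) = 18 − 8.81×0.74 = 11.5 V.
Saturation requires V_DS ≥ V_GS − V_t = 2.77 V; 11.5 ≥ 2.77 ✓.

I_D ≈ 8.8 mA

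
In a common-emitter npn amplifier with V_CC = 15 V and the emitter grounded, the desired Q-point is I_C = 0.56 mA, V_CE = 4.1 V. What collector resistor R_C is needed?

Collector loop: V_CC = I_C·R_C + V_CE.
R_C = (V_CC − V_CE)/I_C = (15 − 4.1)/0.56 = 19.5 kΩ.

R_C ≈ 19 kΩ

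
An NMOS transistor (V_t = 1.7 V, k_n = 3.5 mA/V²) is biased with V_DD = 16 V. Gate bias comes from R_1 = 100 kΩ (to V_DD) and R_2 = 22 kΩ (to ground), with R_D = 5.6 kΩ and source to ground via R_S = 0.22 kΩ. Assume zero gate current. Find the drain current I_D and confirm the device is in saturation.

I_D ≈ 1.4 mA

V_G = V_DD·R_2/(R_1+R_2) = 16×22/122 = 2.89 V.
Assume saturation: I_D = (k_n/2)(V_GS − V_t)² with V_GS = V_G − I_D·R_S = 2.89 − 0.22·I_D.
Substituting gives 0.0847·I_D² − 1.91·I_D + 2.46 = 0, with roots I_D = 1.37 or 21.2 mA.
The root I_D = 21.2 mA gives V_GS = -1.78 V ≤ V_t, so take I_D = 1.37 mA.
Then V_GS = 2.58 V and V_DS = V_DD − I_D(R_D+R_S) = 16 − 1.37×5.82 = 8.04 V.
Saturation requires V_DS ≥ V_GS − V_t = 0.884 V; 8.04 ≥ 0.884 ✓.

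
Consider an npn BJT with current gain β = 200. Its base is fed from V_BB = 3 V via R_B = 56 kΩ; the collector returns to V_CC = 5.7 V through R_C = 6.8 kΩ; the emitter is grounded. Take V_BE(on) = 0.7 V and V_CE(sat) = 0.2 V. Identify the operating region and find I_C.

Assume active: I_B = (3 − 0.7)/56 = 0.0411 mA, giving I_C = β·I_B = 8.21 mA.
But then V_CE = 5.7 − 8.21×6.8 = -50.2 V < V_CE(sat) = 0.2 V — impossible in the active region.
So the transistor is saturated. With V_CE = 0.2 V, I_C = (V_CC − 0.2)/R_C = 5.5/6.8 = 0.809 mA.
Check: β·I_B = 8.21 mA > I_C = 0.809 mA, confirming saturation.

saturation; I_C ≈ 0.81 mA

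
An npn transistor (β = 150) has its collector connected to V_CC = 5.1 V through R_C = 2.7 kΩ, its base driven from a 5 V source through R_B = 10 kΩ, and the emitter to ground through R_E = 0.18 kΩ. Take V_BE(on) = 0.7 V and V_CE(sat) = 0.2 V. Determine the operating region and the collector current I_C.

saturation; I_C ≈ 1.7 mA

Assume active: I_B = (5 − 0.7)/(10 + 151×0.18) = 0.116 mA, I_C = β·I_B = 17.3 mA.
Then V_CE = 5.1 − 17.3×2.7 − 17.5×0.18 = -44.9 V < 0.2 V — the active assumption fails.
Re-solve with V_CE = 0.2 V. KCL at the emitter: V_E/R_E = (V_BB−0.7−V_E)/R_B + (V_CC−0.2−V_E)/R_C, giving V_E = 0.373 V.
I_C = (V_CC − 0.2 − V_E)/R_C = (4.9 − 0.373)/2.7 = 1.68 mA.
Check: I_B = (4.3 − 0.373)/10 = 0.393 mA, and β·I_B = 58.9 mA > I_C, confirming saturation.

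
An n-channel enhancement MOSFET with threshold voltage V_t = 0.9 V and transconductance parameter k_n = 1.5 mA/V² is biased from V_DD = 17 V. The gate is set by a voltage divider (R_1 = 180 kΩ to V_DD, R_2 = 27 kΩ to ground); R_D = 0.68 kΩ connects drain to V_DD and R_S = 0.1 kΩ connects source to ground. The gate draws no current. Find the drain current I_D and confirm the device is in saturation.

V_G = V_DD·R_2/(R_1+R_2) = 17×27/207 = 2.22 V.
Assume saturation: I_D = (k_n/2)(V_GS − V_t)² with V_GS = V_G − I_D·R_S = 2.22 − 0.1·I_D.
Substituting gives 0.0075·I_D² − 1.2·I_D + 1.3 = 0, with roots I_D = 1.09 or 159 mA.
The root I_D = 159 mA gives V_GS = -13.6 V ≤ V_t, so take I_D = 1.09 mA.
Then V_GS = 2.11 V and V_DS = V_DD − I_D(R_D+R_S) = 17 − 1.09×0.78 = 16.1 V.
Saturation requires V_DS ≥ V_GS − V_t = 1.21 V; 16.1 ≥ 1.21 ✓.

I_D ≈ 1.1 mA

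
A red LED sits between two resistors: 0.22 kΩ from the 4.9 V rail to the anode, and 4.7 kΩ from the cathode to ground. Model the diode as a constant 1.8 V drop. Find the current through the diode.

I ≈ 0.63 mA

The two resistors are in series with the diode, so KVL gives 4.9 = I·0.22 + 1.8 + I·4.7.
I = (4.9 − 1.8) / (0.22 + 4.7) kΩ = 3.1 / 4.92 = 0.63 mA.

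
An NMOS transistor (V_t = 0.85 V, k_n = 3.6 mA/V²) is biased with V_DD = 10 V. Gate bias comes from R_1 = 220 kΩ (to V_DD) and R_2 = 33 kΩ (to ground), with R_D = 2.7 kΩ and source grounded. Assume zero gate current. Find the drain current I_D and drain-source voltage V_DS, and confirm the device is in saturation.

V_G = V_DD·R_2/(R_1+R_2) = 10×33/253 = 1.3 V. With the source grounded, V_GS = V_G = 1.3 V.
Assume saturation: I_D = (k_n/2)(V_GS − V_t)² = (3.6/2)×(1.3 − 0.85)² = 1.8×0.454² = 0.372 mA.
V_DS = V_DD − I_D·R_D = 10 − 0.372×2.7 = 9 V.
Saturation requires V_DS ≥ V_GS − V_t = 0.454 V; 9 ≥ 0.454 ✓.

I_D ≈ 0.37 mA, V_DS ≈ 9 V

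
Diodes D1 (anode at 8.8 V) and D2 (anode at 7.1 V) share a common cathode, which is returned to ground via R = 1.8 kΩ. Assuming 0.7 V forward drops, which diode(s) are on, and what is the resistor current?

Assume both conduct. Then node N would need to be at both 8.8−0.7 = 8.1 V and 7.1−0.7 = 6.4 V, which is impossible.
Assume only D1 conducts: V_N = 8.8 − 0.7 = 8.1 V, so I_R = 8.1/1.8 = 4.5 mA.
Check D2: its anode-to-cathode voltage is 7.1 − 8.1 = -1 V < 0.7 V, so it is off. The assumption is consistent.

Only D1 conducts; I_R ≈ 4.5 mA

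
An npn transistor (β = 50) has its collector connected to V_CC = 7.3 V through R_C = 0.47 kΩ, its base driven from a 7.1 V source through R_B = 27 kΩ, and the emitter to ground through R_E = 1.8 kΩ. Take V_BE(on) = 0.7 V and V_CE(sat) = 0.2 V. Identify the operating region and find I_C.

Assume active. Base-emitter loop: I_B = (V_BB − V_BE)/(R_B + (β+1)R_E) = (7.1 − 0.7)/(27 + 51×1.8) = 0.0539 mA.
I_C = β·I_B = 50×0.0539 = 2.69 mA.
V_CE = V_CC − I_C·R_C − I_E·R_E = 7.3 − 2.69×0.47 − 2.75×1.8 = 1.09 V > V_CE(sat), so the active-region assumption holds.

active; I_C ≈ 2.7 mA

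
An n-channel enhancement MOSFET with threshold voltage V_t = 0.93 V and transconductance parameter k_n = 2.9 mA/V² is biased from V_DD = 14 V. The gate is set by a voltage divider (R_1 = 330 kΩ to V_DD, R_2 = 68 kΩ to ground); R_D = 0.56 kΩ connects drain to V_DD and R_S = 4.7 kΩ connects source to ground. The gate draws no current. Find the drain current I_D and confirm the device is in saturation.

I_D ≈ 0.23 mA

V_G = V_DD·R_2/(R_1+R_2) = 14×68/398 = 2.39 V.
Assume saturation: I_D = (k_n/2)(V_GS − V_t)² with V_GS = V_G − I_D·R_S = 2.39 − 4.7·I_D.
Substituting gives 32·I_D² − 20.9·I_D + 3.1 = 0, with roots I_D = 0.227 or 0.426 mA.
The root I_D = 0.426 mA gives V_GS = 0.388 V ≤ V_t, so take I_D = 0.227 mA.
Then V_GS = 1.33 V and V_DS = V_DD − I_D(R_D+R_S) = 14 − 0.227×5.26 = 12.8 V.
Saturation requires V_DS ≥ V_GS − V_t = 0.396 V; 12.8 ≥ 0.396 ✓.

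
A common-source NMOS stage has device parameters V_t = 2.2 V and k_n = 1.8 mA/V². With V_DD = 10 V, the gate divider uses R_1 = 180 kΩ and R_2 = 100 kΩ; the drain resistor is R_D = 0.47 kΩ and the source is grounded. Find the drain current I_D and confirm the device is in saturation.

I_D ≈ 1.7 mA

V_G = V_DD·R_2/(R_1+R_2) = 10×100/280 = 3.57 V. With the source grounded, V_GS = V_G = 3.57 V.
Assume saturation: I_D = (k_n/2)(V_GS − V_t)² = (1.8/2)×(3.57 − 2.2)² = 0.9×1.37² = 1.69 mA.
V_DS = V_DD − I_D·R_D = 10 − 1.69×0.47 = 9.2 V.
Saturation requires V_DS ≥ V_GS − V_t = 1.37 V; 9.2 ≥ 1.37 ✓.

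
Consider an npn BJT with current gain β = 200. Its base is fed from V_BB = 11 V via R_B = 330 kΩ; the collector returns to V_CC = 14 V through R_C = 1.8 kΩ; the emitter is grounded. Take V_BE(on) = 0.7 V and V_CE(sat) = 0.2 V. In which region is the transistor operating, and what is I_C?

Assume active. Base-emitter loop: I_B = (V_BB − V_BE)/R_B = (11 − 0.7)/330 = 0.0312 mA.
I_C = β·I_B = 200×0.0312 = 6.24 mA.
V_CE = V_CC − I_C·R_C = 14 − 6.24×1.8 = 2.76 V > V_CE(sat), so the active-region assumption holds.

active; I_C ≈ 6.2 mA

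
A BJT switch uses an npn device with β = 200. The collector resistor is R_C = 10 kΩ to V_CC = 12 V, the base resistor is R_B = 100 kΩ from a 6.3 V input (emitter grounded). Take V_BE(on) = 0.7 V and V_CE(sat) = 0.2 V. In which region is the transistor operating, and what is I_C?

saturation; I_C ≈ 1.2 mA

Assume active: I_B = (6.3 − 0.7)/100 = 0.056 mA, giving I_C = β·I_B = 11.2 mA.
But then V_CE = 12 − 11.2×10 = -100 V < V_CE(sat) = 0.2 V — impossible in the active region.
So the transistor is saturated. With V_CE = 0.2 V, I_C = (V_CC − 0.2)/R_C = 11.8/10 = 1.18 mA.
Check: β·I_B = 11.2 mA > I_C = 1.18 mA, confirming saturation.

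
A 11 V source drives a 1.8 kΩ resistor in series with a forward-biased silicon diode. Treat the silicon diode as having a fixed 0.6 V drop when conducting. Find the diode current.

KVL around the loop: 11 = V_D + I·R = 0.6 + I × 1.8 kΩ.
So I = (11 − 0.6) / 1.8 kΩ = 10.4 / 1.8 = 5.78 mA.

I ≈ 5.8 mA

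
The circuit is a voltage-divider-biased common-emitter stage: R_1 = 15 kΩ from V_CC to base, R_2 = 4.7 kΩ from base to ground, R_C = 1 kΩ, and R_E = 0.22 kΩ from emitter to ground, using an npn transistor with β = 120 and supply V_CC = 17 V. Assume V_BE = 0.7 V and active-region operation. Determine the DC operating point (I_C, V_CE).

Thevenize the base divider: V_Th = V_CC·R_2/(R_1+R_2) = 17×4.7/19.7 = 4.06 V, R_Th = R_1‖R_2 = 3.58 kΩ.
Base-emitter loop: V_Th = I_B·R_Th + V_BE + (β+1)I_B·R_E, so I_B = (4.06 − 0.7) / (3.58 + 121×0.22) = 0.111 mA.
I_C = β·I_B = 120×0.111 = 13.3 mA, and I_E = (β+1)I_B = 13.4 mA.
V_CE = V_CC − I_C·R_C − I_E·R_E = 17 − 13.3×1 − 13.4×0.22 = 0.707 V.
V_CE = 0.707 V > 0.2 V confirms active-region operation.

I_C ≈ 13 mA, V_CE ≈ 0.71 V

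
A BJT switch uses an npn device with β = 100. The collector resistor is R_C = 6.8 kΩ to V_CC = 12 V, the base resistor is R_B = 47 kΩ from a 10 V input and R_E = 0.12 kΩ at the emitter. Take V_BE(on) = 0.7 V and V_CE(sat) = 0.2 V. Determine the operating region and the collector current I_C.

Assume active: I_B = (10 − 0.7)/(47 + 101×0.12) = 0.157 mA, I_C = β·I_B = 15.7 mA.
Then V_CE = 12 − 15.7×6.8 − 15.9×0.12 = -96.9 V < 0.2 V — the active assumption fails.
Re-solve with V_CE = 0.2 V. KCL at the emitter: V_E/R_E = (V_BB−0.7−V_E)/R_B + (V_CC−0.2−V_E)/R_C, giving V_E = 0.227 V.
I_C = (V_CC − 0.2 − V_E)/R_C = (11.8 − 0.227)/6.8 = 1.7 mA.
Check: I_B = (9.3 − 0.227)/47 = 0.193 mA, and β·I_B = 19.3 mA > I_C, confirming saturation.

saturation; I_C ≈ 1.7 mA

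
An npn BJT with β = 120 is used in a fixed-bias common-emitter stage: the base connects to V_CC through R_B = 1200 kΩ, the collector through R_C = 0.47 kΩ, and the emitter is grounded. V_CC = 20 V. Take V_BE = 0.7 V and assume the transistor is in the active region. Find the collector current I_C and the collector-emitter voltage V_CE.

Base loop: V_CC = I_B·R_B + V_BE, so I_B = (20 − 0.7)/1200 kΩ = 0.0161 mA.
In the active region I_C = β·I_B = 120 × 0.0161 = 1.93 mA.
Collector loop: V_CE = V_CC − I_C·R_C = 20 − 1.93×0.47 = 19.1 V.
Since V_CE = 19.1 V > V_CE(sat) ≈ 0.2 V, the transistor is in the active region as assumed.

I_C ≈ 1.9 mA, V_CE ≈ 19 V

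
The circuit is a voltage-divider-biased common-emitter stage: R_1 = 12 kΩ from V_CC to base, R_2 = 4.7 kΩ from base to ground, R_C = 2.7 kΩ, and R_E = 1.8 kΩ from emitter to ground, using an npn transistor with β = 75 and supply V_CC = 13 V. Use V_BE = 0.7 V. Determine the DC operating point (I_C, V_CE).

I_C ≈ 1.6 mA, V_CE ≈ 5.8 V

Thevenize the base divider: V_Th = V_CC·R_2/(R_1+R_2) = 13×4.7/16.7 = 3.66 V, R_Th = R_1‖R_2 = 3.38 kΩ.
Base-emitter loop: V_Th = I_B·R_Th + V_BE + (β+1)I_B·R_E, so I_B = (3.66 − 0.7) / (3.38 + 76×1.8) = 0.0211 mA.
I_C = β·I_B = 75×0.0211 = 1.58 mA, and I_E = (β+1)I_B = 1.6 mA.
V_CE = V_CC − I_C·R_C − I_E·R_E = 13 − 1.58×2.7 − 1.6×1.8 = 5.84 V.
V_CE = 5.84 V > 0.2 V confirms active-region operation.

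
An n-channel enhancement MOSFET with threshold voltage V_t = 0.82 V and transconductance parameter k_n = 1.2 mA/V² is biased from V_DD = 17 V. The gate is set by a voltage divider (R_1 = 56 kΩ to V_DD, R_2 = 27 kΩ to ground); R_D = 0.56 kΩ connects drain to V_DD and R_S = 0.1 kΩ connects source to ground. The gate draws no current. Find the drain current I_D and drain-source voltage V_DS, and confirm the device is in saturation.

V_G = V_DD·R_2/(R_1+R_2) = 17×27/83 = 5.53 V.
Assume saturation: I_D = (k_n/2)(V_GS − V_t)² with V_GS = V_G − I_D·R_S = 5.53 − 0.1·I_D.
Substituting gives 0.006·I_D² − 1.57·I_D + 13.3 = 0, with roots I_D = 8.8 or 252 mA.
The root I_D = 252 mA gives V_GS = -19.7 V ≤ V_t, so take I_D = 8.8 mA.
Then V_GS = 4.65 V and V_DS = V_DD − I_D(R_D+R_S) = 17 − 8.8×0.66 = 11.2 V.
Saturation requires V_DS ≥ V_GS − V_t = 3.83 V; 11.2 ≥ 3.83 ✓.

I_D ≈ 8.8 mA, V_DS ≈ 11 V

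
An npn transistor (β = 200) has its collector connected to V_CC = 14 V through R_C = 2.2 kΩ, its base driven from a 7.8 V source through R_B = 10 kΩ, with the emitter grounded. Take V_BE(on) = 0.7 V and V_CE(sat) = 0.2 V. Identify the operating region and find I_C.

saturation; I_C ≈ 6.3 mA

Assume active: I_B = (7.8 − 0.7)/10 = 0.71 mA, giving I_C = β·I_B = 142 mA.
But then V_CE = 14 − 142×2.2 = -298 V < V_CE(sat) = 0.2 V — impossible in the active region.
So the transistor is saturated. With V_CE = 0.2 V, I_C = (V_CC − 0.2)/R_C = 13.8/2.2 = 6.27 mA.
Check: β·I_B = 142 mA > I_C = 6.27 mA, confirming saturation.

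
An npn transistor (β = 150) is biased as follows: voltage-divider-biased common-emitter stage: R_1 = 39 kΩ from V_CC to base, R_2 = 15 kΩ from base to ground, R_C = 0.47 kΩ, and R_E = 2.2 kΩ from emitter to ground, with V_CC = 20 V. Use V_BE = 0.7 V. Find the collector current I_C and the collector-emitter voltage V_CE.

I_C ≈ 2.1 mA, V_CE ≈ 14 V

Thevenize the base divider: V_Th = V_CC·R_2/(R_1+R_2) = 20×15/54 = 5.56 V, R_Th = R_1‖R_2 = 10.8 kΩ.
Base-emitter loop: V_Th = I_B·R_Th + V_BE + (β+1)I_B·R_E, so I_B = (5.56 − 0.7) / (10.8 + 151×2.2) = 0.0142 mA.
I_C = β·I_B = 150×0.0142 = 2.12 mA, and I_E = (β+1)I_B = 2.14 mA.
V_CE = V_CC − I_C·R_C − I_E·R_E = 20 − 2.12×0.47 − 2.14×2.2 = 14.3 V.
V_CE = 14.3 V > 0.2 V confirms active-region operation.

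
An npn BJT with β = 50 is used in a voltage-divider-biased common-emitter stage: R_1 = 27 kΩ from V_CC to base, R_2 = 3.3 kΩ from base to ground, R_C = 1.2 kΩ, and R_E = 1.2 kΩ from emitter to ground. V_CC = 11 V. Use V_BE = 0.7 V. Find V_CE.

V_CE ≈ 10 V

Thevenize the base divider: V_Th = V_CC·R_2/(R_1+R_2) = 11×3.3/30.3 = 1.2 V, R_Th = R_1‖R_2 = 2.94 kΩ.
Base-emitter loop: V_Th = I_B·R_Th + V_BE + (β+1)I_B·R_E, so I_B = (1.2 − 0.7) / (2.94 + 51×1.2) = 0.00776 mA.
I_C = β·I_B = 50×0.00776 = 0.388 mA, and I_E = (β+1)I_B = 0.396 mA.
V_CE = V_CC − I_C·R_C − I_E·R_E = 11 − 0.388×1.2 − 0.396×1.2 = 10.1 V.
V_CE = 10.1 V > 0.2 V confirms active-region operation.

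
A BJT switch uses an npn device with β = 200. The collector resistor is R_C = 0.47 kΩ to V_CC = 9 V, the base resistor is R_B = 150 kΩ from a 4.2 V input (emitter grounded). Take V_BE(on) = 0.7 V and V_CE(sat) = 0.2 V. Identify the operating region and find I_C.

Assume active. Base-emitter loop: I_B = (V_BB − V_BE)/R_B = (4.2 − 0.7)/150 = 0.0233 mA.
I_C = β·I_B = 200×0.0233 = 4.67 mA.
V_CE = V_CC − I_C·R_C = 9 − 4.67×0.47 = 6.81 V > V_CE(sat), so the active-region assumption holds.

active; I_C ≈ 4.7 mA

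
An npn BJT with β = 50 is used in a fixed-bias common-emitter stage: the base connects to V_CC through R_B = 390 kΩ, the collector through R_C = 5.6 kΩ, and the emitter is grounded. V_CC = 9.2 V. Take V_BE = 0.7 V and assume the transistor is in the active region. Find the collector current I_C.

I_C ≈ 1.1 mA

Base loop: V_CC = I_B·R_B + V_BE, so I_B = (9.2 − 0.7)/390 kΩ = 0.0218 mA.
In the active region I_C = β·I_B = 50 × 0.0218 = 1.09 mA.
Collector loop: V_CE = V_CC − I_C·R_C = 9.2 − 1.09×5.6 = 3.1 V.
Since V_CE = 3.1 V > V_CE(sat) ≈ 0.2 V, the transistor is in the active region as assumed.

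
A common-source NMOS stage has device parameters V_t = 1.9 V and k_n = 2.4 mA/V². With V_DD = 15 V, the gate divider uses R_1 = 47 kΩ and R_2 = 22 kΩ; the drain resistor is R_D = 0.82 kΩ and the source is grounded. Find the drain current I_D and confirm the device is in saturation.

I_D ≈ 10 mA

V_G = V_DD·R_2/(R_1+R_2) = 15×22/69 = 4.78 V. With the source grounded, V_GS = V_G = 4.78 V.
Assume saturation: I_D = (k_n/2)(V_GS − V_t)² = (2.4/2)×(4.78 − 1.9)² = 1.2×2.88² = 9.97 mA.
V_DS = V_DD − I_D·R_D = 15 − 9.97×0.82 = 6.82 V.
Saturation requires V_DS ≥ V_GS − V_t = 2.88 V; 6.82 ≥ 2.88 ✓.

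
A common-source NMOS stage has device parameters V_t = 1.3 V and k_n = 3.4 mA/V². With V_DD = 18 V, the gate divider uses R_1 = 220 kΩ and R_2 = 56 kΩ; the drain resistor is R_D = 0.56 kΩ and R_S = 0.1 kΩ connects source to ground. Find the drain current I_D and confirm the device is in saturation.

V_G = V_DD·R_2/(R_1+R_2) = 18×56/276 = 3.65 V.
Assume saturation: I_D = (k_n/2)(V_GS − V_t)² with V_GS = V_G − I_D·R_S = 3.65 − 0.1·I_D.
Substituting gives 0.017·I_D² − 1.8·I_D + 9.41 = 0, with roots I_D = 5.51 or 100 mA.
The root I_D = 100 mA gives V_GS = -6.38 V ≤ V_t, so take I_D = 5.51 mA.
Then V_GS = 3.1 V and V_DS = V_DD − I_D(R_D+R_S) = 18 − 5.51×0.66 = 14.4 V.
Saturation requires V_DS ≥ V_GS − V_t = 1.8 V; 14.4 ≥ 1.8 ✓.

I_D ≈ 5.5 mA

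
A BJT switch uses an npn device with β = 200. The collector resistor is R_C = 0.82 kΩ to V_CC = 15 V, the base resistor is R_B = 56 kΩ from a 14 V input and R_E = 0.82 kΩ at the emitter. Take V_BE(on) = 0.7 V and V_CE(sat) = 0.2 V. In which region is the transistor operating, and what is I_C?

saturation; I_C ≈ 9 mA

Assume active: I_B = (14 − 0.7)/(56 + 201×0.82) = 0.0602 mA, I_C = β·I_B = 12 mA.
Then V_CE = 15 − 12×0.82 − 12.1×0.82 = -4.8 V < 0.2 V — the active assumption fails.
Re-solve with V_CE = 0.2 V. KCL at the emitter: V_E/R_E = (V_BB−0.7−V_E)/R_B + (V_CC−0.2−V_E)/R_C, giving V_E = 7.44 V.
I_C = (V_CC − 0.2 − V_E)/R_C = (14.8 − 7.44)/0.82 = 8.97 mA.
Check: I_B = (13.3 − 7.44)/56 = 0.105 mA, and β·I_B = 20.9 mA > I_C, confirming saturation.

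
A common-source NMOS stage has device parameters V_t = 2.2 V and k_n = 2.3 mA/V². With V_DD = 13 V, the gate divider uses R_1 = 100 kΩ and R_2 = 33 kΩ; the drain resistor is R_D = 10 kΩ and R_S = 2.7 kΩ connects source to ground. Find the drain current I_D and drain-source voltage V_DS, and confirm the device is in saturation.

I_D ≈ 0.22 mA, V_DS ≈ 10 V

V_G = V_DD·R_2/(R_1+R_2) = 13×33/133 = 3.23 V.
Assume saturation: I_D = (k_n/2)(V_GS − V_t)² with V_GS = V_G − I_D·R_S = 3.23 − 2.7·I_D.
Substituting gives 8.38·I_D² − 7.37·I_D + 1.21 = 0, with roots I_D = 0.218 or 0.661 mA.
The root I_D = 0.661 mA gives V_GS = 1.44 V ≤ V_t, so take I_D = 0.218 mA.
Then V_GS = 2.64 V and V_DS = V_DD − I_D(R_D+R_S) = 13 − 0.218×12.7 = 10.2 V.
Saturation requires V_DS ≥ V_GS − V_t = 0.436 V; 10.2 ≥ 0.436 ✓.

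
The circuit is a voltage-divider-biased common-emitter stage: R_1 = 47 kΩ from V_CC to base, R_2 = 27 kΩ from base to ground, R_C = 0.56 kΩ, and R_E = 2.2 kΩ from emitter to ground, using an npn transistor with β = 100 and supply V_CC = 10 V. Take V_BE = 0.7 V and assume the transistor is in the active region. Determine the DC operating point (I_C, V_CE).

I_C ≈ 1.2 mA, V_CE ≈ 6.6 V

Thevenize the base divider: V_Th = V_CC·R_2/(R_1+R_2) = 10×27/74 = 3.65 V, R_Th = R_1‖R_2 = 17.1 kΩ.
Base-emitter loop: V_Th = I_B·R_Th + V_BE + (β+1)I_B·R_E, so I_B = (3.65 − 0.7) / (17.1 + 101×2.2) = 0.0123 mA.
I_C = β·I_B = 100×0.0123 = 1.23 mA, and I_E = (β+1)I_B = 1.24 mA.
V_CE = V_CC − I_C·R_C − I_E·R_E = 10 − 1.23×0.56 − 1.24×2.2 = 6.57 V.
V_CE = 6.57 V > 0.2 V confirms active-region operation.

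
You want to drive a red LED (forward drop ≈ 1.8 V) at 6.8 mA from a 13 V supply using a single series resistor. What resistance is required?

The resistor drops V_S − V_D = 13 − 1.8 = 11.2 V at 6.8 mA.
R = 11.2 V / 6.8 mA = 1.65 kΩ.

R ≈ 1.6 kΩ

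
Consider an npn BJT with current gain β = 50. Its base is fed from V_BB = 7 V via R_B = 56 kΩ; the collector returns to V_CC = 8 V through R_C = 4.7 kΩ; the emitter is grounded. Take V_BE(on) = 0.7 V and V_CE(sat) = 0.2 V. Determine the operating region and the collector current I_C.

Assume active: I_B = (7 − 0.7)/56 = 0.113 mA, giving I_C = β·I_B = 5.62 mA.
But then V_CE = 8 − 5.62×4.7 = -18.4 V < V_CE(sat) = 0.2 V — impossible in the active region.
So the transistor is saturated. With V_CE = 0.2 V, I_C = (V_CC − 0.2)/R_C = 7.8/4.7 = 1.66 mA.
Check: β·I_B = 5.62 mA > I_C = 1.66 mA, confirming saturation.

saturation; I_C ≈ 1.7 mA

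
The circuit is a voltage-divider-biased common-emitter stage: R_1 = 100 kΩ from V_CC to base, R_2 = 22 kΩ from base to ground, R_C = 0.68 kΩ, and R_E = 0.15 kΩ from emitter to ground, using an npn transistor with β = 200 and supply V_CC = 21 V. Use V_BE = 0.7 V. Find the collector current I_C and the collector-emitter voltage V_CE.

Thevenize the base divider: V_Th = V_CC·R_2/(R_1+R_2) = 21×22/122 = 3.79 V, R_Th = R_1‖R_2 = 18 kΩ.
Base-emitter loop: V_Th = I_B·R_Th + V_BE + (β+1)I_B·R_E, so I_B = (3.79 − 0.7) / (18 + 201×0.15) = 0.0641 mA.
I_C = β·I_B = 200×0.0641 = 12.8 mA, and I_E = (β+1)I_B = 12.9 mA.
V_CE = V_CC − I_C·R_C − I_E·R_E = 21 − 12.8×0.68 − 12.9×0.15 = 10.4 V.
V_CE = 10.4 V > 0.2 V confirms active-region operation.

I_C ≈ 13 mA, V_CE ≈ 10 V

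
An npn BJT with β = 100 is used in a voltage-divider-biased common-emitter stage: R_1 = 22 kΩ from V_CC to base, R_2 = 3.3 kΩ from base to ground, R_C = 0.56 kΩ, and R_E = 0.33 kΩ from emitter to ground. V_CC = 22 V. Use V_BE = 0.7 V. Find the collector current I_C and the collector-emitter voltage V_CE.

Thevenize the base divider: V_Th = V_CC·R_2/(R_1+R_2) = 22×3.3/25.3 = 2.87 V, R_Th = R_1‖R_2 = 2.87 kΩ.
Base-emitter loop: V_Th = I_B·R_Th + V_BE + (β+1)I_B·R_E, so I_B = (2.87 − 0.7) / (2.87 + 101×0.33) = 0.0599 mA.
I_C = β·I_B = 100×0.0599 = 5.99 mA, and I_E = (β+1)I_B = 6.05 mA.
V_CE = V_CC − I_C·R_C − I_E·R_E = 22 − 5.99×0.56 − 6.05×0.33 = 16.6 V.
V_CE = 16.6 V > 0.2 V confirms active-region operation.

I_C ≈ 6 mA, V_CE ≈ 17 V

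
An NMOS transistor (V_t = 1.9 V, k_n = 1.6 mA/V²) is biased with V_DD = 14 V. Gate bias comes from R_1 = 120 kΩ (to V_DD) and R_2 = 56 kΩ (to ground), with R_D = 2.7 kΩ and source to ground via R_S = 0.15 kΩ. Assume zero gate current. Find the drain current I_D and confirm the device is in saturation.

I_D ≈ 3.4 mA

V_G = V_DD·R_2/(R_1+R_2) = 14×56/176 = 4.45 V.
Assume saturation: I_D = (k_n/2)(V_GS − V_t)² with V_GS = V_G − I_D·R_S = 4.45 − 0.15·I_D.
Substituting gives 0.018·I_D² − 1.61·I_D + 5.22 = 0, with roots I_D = 3.36 or 86.3 mA.
The root I_D = 86.3 mA gives V_GS = -8.48 V ≤ V_t, so take I_D = 3.36 mA.
Then V_GS = 3.95 V and V_DS = V_DD − I_D(R_D+R_S) = 14 − 3.36×2.85 = 4.42 V.
Saturation requires V_DS ≥ V_GS − V_t = 2.05 V; 4.42 ≥ 2.05 ✓.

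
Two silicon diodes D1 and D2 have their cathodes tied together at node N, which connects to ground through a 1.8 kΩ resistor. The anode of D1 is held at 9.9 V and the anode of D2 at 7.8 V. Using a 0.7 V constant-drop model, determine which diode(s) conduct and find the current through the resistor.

Assume both conduct. Then node N would need to be at both 9.9−0.7 = 9.2 V and 7.8−0.7 = 7.1 V, which is impossible.
Assume only D1 conducts: V_N = 9.9 − 0.7 = 9.2 V, so I_R = 9.2/1.8 = 5.11 mA.
Check D2: its anode-to-cathode voltage is 7.8 − 9.2 = -1.4 V < 0.7 V, so it is off. The assumption is consistent.

Only D1 conducts; I_R ≈ 5.1 mA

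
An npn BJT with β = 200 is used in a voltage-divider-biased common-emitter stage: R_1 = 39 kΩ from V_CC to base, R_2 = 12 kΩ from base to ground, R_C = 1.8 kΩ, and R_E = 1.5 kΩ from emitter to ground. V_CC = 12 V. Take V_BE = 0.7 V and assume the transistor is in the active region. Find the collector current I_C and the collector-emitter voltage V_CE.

I_C ≈ 1.4 mA, V_CE ≈ 7.5 V

Thevenize the base divider: V_Th = V_CC·R_2/(R_1+R_2) = 12×12/51 = 2.82 V, R_Th = R_1‖R_2 = 9.18 kΩ.
Base-emitter loop: V_Th = I_B·R_Th + V_BE + (β+1)I_B·R_E, so I_B = (2.82 − 0.7) / (9.18 + 201×1.5) = 0.00684 mA.
I_C = β·I_B = 200×0.00684 = 1.37 mA, and I_E = (β+1)I_B = 1.37 mA.
V_CE = V_CC − I_C·R_C − I_E·R_E = 12 − 1.37×1.8 − 1.37×1.5 = 7.48 V.
V_CE = 7.48 V > 0.2 V confirms active-region operation.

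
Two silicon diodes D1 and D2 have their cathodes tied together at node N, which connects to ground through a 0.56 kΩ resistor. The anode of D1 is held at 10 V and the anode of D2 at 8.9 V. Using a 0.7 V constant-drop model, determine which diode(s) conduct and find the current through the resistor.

Only D1 conducts; I_R ≈ 17 mA

Assume both conduct. Then node N would need to be at both 10−0.7 = 9.3 V and 8.9−0.7 = 8.2 V, which is impossible.
Assume only D1 conducts: V_N = 10 − 0.7 = 9.3 V, so I_R = 9.3/0.56 = 16.6 mA.
Check D2: its anode-to-cathode voltage is 8.9 − 9.3 = -0.4 V < 0.7 V, so it is off. The assumption is consistent.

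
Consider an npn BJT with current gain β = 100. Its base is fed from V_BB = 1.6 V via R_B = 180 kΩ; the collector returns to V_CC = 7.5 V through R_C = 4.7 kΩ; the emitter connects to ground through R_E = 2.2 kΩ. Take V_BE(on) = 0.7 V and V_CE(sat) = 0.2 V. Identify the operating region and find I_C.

Assume active. Base-emitter loop: I_B = (V_BB − V_BE)/(R_B + (β+1)R_E) = (1.6 − 0.7)/(180 + 101×2.2) = 0.00224 mA.
I_C = β·I_B = 100×0.00224 = 0.224 mA.
V_CE = V_CC − I_C·R_C − I_E·R_E = 7.5 − 0.224×4.7 − 0.226×2.2 = 5.95 V > V_CE(sat), so the active-region assumption holds.

active; I_C ≈ 0.22 mA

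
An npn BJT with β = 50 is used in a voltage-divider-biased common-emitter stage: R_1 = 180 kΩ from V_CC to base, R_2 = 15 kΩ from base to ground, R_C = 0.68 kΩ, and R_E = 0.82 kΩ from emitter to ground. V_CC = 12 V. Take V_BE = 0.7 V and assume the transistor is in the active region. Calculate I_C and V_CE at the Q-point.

Thevenize the base divider: V_Th = V_CC·R_2/(R_1+R_2) = 12×15/195 = 0.923 V, R_Th = R_1‖R_2 = 13.8 kΩ.
Base-emitter loop: V_Th = I_B·R_Th + V_BE + (β+1)I_B·R_E, so I_B = (0.923 − 0.7) / (13.8 + 51×0.82) = 0.00401 mA.
I_C = β·I_B = 50×0.00401 = 0.2 mA, and I_E = (β+1)I_B = 0.204 mA.
V_CE = V_CC − I_C·R_C − I_E·R_E = 12 − 0.2×0.68 − 0.204×0.82 = 11.7 V.
V_CE = 11.7 V > 0.2 V confirms active-region operation.

I_C ≈ 0.2 mA, V_CE ≈ 12 V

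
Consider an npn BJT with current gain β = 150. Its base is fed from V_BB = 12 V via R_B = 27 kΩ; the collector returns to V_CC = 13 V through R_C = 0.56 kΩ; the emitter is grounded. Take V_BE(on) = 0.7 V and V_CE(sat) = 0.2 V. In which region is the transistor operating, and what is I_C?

Assume active: I_B = (12 − 0.7)/27 = 0.419 mA, giving I_C = β·I_B = 62.8 mA.
But then V_CE = 13 − 62.8×0.56 = -22.2 V < V_CE(sat) = 0.2 V — impossible in the active region.
So the transistor is saturated. With V_CE = 0.2 V, I_C = (V_CC − 0.2)/R_C = 12.8/0.56 = 22.9 mA.
Check: β·I_B = 62.8 mA > I_C = 22.9 mA, confirming saturation.

saturation; I_C ≈ 23 mA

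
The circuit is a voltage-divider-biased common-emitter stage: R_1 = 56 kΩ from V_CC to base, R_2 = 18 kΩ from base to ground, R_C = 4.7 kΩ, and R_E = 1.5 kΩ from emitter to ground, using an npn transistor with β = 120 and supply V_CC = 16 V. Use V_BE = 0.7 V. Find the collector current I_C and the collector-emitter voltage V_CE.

Thevenize the base divider: V_Th = V_CC·R_2/(R_1+R_2) = 16×18/74 = 3.89 V, R_Th = R_1‖R_2 = 13.6 kΩ.
Base-emitter loop: V_Th = I_B·R_Th + V_BE + (β+1)I_B·R_E, so I_B = (3.89 − 0.7) / (13.6 + 121×1.5) = 0.0164 mA.
I_C = β·I_B = 120×0.0164 = 1.96 mA, and I_E = (β+1)I_B = 1.98 mA.
V_CE = V_CC − I_C·R_C − I_E·R_E = 16 − 1.96×4.7 − 1.98×1.5 = 3.8 V.
V_CE = 3.8 V > 0.2 V confirms active-region operation.

I_C ≈ 2 mA, V_CE ≈ 3.8 V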